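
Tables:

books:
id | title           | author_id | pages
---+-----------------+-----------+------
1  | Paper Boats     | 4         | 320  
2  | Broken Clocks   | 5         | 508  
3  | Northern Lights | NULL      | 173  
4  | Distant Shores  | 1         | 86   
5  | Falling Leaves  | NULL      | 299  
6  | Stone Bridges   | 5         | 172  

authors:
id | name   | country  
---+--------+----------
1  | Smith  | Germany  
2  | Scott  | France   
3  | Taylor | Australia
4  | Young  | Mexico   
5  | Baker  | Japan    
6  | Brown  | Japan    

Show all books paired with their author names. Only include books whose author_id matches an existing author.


INNER JOIN keeps only books rows whose author_id matches an id in authors. Walk through each book:
  - book 1 (Paper Boats): author_id=4 -> matches Young
  - book 2 (Broken Clocks): author_id=5 -> matches Baker
  - book 3 (Northern Lights): author_id=NULL, no match -> dropped
  - book 4 (Distant Shores): author_id=1 -> matches Smith
  - book 5 (Falling Leaves): author_id=NULL, no match -> dropped
  - book 6 (Stone Bridges): author_id=5 -> matches Baker
So 2 of 6 rows are dropped.

SQL:
SELECT a.title, b.name AS author
FROM books a
INNER JOIN authors b ON a.author_id = b.id

Result:
title          | author
---------------+-------
Paper Boats    | Young 
Broken Clocks  | Baker 
Distant Shores | Smith 
Stone Bridges  | Baker 


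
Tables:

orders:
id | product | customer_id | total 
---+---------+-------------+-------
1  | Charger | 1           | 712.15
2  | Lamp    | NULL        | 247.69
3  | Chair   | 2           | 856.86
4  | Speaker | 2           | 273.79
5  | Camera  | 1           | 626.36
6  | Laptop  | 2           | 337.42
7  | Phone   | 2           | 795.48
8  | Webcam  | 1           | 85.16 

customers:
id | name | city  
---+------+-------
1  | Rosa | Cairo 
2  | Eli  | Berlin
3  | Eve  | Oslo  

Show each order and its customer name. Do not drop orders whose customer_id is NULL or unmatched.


LEFT JOIN keeps every row from orders (the left table); where customer_id has no match in customers, the customer columns become NULL. Walk through each order:
  - order 1 (Charger): customer_id=1 -> matches Rosa
  - order 2 (Lamp): customer_id=NULL, no match -> kept with NULL
  - order 3 (Chair): customer_id=2 -> matches Eli
  - order 4 (Speaker): customer_id=2 -> matches Eli
  - order 5 (Camera): customer_id=1 -> matches Rosa
  - order 6 (Laptop): customer_id=2 -> matches Eli
  - order 7 (Phone): customer_id=2 -> matches Eli
  - order 8 (Webcam): customer_id=1 -> matches Rosa
All 8 rows appear; 1 has NULL customer.

SQL:
SELECT a.product, b.name AS customer
FROM orders a
LEFT JOIN customers b ON a.customer_id = b.id

Result:
product | customer
--------+---------
Charger | Rosa    
Lamp    | NULL    
Chair   | Eli     
Speaker | Eli     
Camera  | Rosa    
Laptop  | Eli     
Phone   | Eli     
Webcam  | Rosa    


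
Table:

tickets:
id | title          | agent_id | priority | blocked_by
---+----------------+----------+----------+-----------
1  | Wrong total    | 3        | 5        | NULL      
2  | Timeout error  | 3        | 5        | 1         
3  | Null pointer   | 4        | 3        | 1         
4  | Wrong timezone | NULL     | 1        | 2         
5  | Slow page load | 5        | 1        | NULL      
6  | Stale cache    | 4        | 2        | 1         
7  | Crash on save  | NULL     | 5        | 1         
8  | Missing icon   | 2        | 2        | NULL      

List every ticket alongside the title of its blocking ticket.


This is a self-join: tickets is joined to a second copy of itself, matching each row's blocked_by to another row's id. Use LEFT JOIN so rows with blocked_by=NULL are kept.
  - ticket 1 (Wrong total): blocked_by=NULL -> NULL
  - ticket 2 (Timeout error): blocked_by=1 -> Wrong total
  - ticket 3 (Null pointer): blocked_by=1 -> Wrong total
  - ticket 4 (Wrong timezone): blocked_by=2 -> Timeout error
  - ticket 5 (Slow page load): blocked_by=NULL -> NULL
  - ticket 6 (Stale cache): blocked_by=1 -> Wrong total
  - ticket 7 (Crash on save): blocked_by=1 -> Wrong total
  - ticket 8 (Missing icon): blocked_by=NULL -> NULL

SQL:
SELECT a.title AS item, b.title AS blocked_by
FROM tickets a
LEFT JOIN tickets b ON a.blocked_by = b.id

Result:
item           | blocked_by   
---------------+--------------
Wrong total    | NULL         
Timeout error  | Wrong total  
Null pointer   | Wrong total  
Wrong timezone | Timeout error
Slow page load | NULL         
Stale cache    | Wrong total  
Crash on save  | Wrong total  
Missing icon   | NULL         


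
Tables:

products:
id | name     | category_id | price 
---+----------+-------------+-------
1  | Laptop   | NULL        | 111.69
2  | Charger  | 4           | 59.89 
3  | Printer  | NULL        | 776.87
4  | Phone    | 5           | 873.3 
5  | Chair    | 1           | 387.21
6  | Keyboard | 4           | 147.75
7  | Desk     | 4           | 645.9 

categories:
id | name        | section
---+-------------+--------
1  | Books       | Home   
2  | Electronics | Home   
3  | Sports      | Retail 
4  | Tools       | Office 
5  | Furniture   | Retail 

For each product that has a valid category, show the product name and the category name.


INNER JOIN keeps only products rows whose category_id matches an id in categories. Walk through each product:
  - product 1 (Laptop): category_id=NULL, no match -> dropped
  - product 2 (Charger): category_id=4 -> matches Tools
  - product 3 (Printer): category_id=NULL, no match -> dropped
  - product 4 (Phone): category_id=5 -> matches Furniture
  - product 5 (Chair): category_id=1 -> matches Books
  - product 6 (Keyboard): category_id=4 -> matches Tools
  - product 7 (Desk): category_id=4 -> matches Tools
So 2 of 7 rows are dropped.

SQL:
SELECT a.name, b.name AS category
FROM products a
INNER JOIN categories b ON a.category_id = b.id

Result:
name     | category 
---------+----------
Charger  | Tools    
Phone    | Furniture
Chair    | Books    
Keyboard | Tools    
Desk     | Tools    


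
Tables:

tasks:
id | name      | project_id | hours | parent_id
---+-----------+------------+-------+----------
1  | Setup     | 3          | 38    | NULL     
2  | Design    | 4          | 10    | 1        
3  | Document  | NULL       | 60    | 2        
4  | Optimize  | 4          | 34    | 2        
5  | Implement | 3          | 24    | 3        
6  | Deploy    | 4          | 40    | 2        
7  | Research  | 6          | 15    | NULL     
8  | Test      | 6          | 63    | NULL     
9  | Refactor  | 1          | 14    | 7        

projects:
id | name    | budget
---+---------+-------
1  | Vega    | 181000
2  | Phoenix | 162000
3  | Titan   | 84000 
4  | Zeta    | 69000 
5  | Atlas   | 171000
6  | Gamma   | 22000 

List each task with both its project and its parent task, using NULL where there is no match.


Two LEFT JOINs from the same base table tasks: one to projects via project_id, one to tasks itself via parent_id. Both are LEFT so every task is preserved.
Match against projects:
  - task 1 (Setup): project_id=3 -> matches Titan
  - task 2 (Design): project_id=4 -> matches Zeta
  - task 3 (Document): project_id=NULL, no match -> kept with NULL
  - task 4 (Optimize): project_id=4 -> matches Zeta
  - task 5 (Implement): project_id=3 -> matches Titan
  - task 6 (Deploy): project_id=4 -> matches Zeta
  - task 7 (Research): project_id=6 -> matches Gamma
  - task 8 (Test): project_id=6 -> matches Gamma
  - task 9 (Refactor): project_id=1 -> matches Vega
Match against tasks (self):
  - task 1 (Setup): parent_id=NULL -> NULL
  - task 2 (Design): parent_id=1 -> Setup
  - task 3 (Document): parent_id=2 -> Design
  - task 4 (Optimize): parent_id=2 -> Design
  - task 5 (Implement): parent_id=3 -> Document
  - task 6 (Deploy): parent_id=2 -> Design
  - task 7 (Research): parent_id=NULL -> NULL
  - task 8 (Test): parent_id=NULL -> NULL
  - task 9 (Refactor): parent_id=7 -> Research

SQL:
SELECT a.name, b.name AS project, c.name AS parent
FROM tasks a
LEFT JOIN projects b ON a.project_id = b.id
LEFT JOIN tasks c ON a.parent_id = c.id

Result:
name      | project | parent  
----------+---------+---------
Setup     | Titan   | NULL    
Design    | Zeta    | Setup   
Document  | NULL    | Design  
Optimize  | Zeta    | Design  
Implement | Titan   | Document
Deploy    | Zeta    | Design  
Research  | Gamma   | NULL    
Test      | Gamma   | NULL    
Refactor  | Vega    | Research


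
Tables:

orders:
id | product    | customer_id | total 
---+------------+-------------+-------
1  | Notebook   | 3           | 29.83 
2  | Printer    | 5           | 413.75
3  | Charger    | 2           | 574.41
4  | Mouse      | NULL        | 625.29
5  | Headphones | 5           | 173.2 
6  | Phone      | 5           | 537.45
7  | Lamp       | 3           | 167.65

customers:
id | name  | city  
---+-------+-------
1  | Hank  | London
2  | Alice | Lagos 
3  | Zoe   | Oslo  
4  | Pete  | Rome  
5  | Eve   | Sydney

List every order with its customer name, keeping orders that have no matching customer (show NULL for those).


LEFT JOIN keeps every row from orders (the left table); where customer_id has no match in customers, the customer columns become NULL. Walk through each order:
  - order 1 (Notebook): customer_id=3 -> matches Zoe
  - order 2 (Printer): customer_id=5 -> matches Eve
  - order 3 (Charger): customer_id=2 -> matches Alice
  - order 4 (Mouse): customer_id=NULL, no match -> kept with NULL
  - order 5 (Headphones): customer_id=5 -> matches Eve
  - order 6 (Phone): customer_id=5 -> matches Eve
  - order 7 (Lamp): customer_id=3 -> matches Zoe
All 7 rows appear; 1 has NULL customer.

SQL:
SELECT a.product, b.name AS customer
FROM orders a
LEFT JOIN customers b ON a.customer_id = b.id

Result:
product    | customer
-----------+---------
Notebook   | Zoe     
Printer    | Eve     
Charger    | Alice   
Mouse      | NULL    
Headphones | Eve     
Phone      | Eve     
Lamp       | Zoe     


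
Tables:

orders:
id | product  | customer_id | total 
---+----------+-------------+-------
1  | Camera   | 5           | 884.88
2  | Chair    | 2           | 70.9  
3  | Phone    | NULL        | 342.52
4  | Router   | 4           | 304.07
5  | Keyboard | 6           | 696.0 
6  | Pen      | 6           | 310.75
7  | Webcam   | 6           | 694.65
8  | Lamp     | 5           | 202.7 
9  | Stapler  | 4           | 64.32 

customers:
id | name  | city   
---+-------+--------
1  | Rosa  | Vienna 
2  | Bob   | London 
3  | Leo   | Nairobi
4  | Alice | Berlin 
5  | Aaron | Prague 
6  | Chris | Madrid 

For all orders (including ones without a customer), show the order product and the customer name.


LEFT JOIN keeps every row from orders (the left table); where customer_id has no match in customers, the customer columns become NULL. Walk through each order:
  - order 1 (Camera): customer_id=5 -> matches Aaron
  - order 2 (Chair): customer_id=2 -> matches Bob
  - order 3 (Phone): customer_id=NULL, no match -> kept with NULL
  - order 4 (Router): customer_id=4 -> matches Alice
  - order 5 (Keyboard): customer_id=6 -> matches Chris
  - order 6 (Pen): customer_id=6 -> matches Chris
  - order 7 (Webcam): customer_id=6 -> matches Chris
  - order 8 (Lamp): customer_id=5 -> matches Aaron
  - order 9 (Stapler): customer_id=4 -> matches Alice
All 9 rows appear; 1 has NULL customer.

SQL:
SELECT a.product, b.name AS customer
FROM orders a
LEFT JOIN customers b ON a.customer_id = b.id

Result:
product  | customer
---------+---------
Camera   | Aaron   
Chair    | Bob     
Phone    | NULL    
Router   | Alice   
Keyboard | Chris   
Pen      | Chris   
Webcam   | Chris   
Lamp     | Aaron   
Stapler  | Alice   


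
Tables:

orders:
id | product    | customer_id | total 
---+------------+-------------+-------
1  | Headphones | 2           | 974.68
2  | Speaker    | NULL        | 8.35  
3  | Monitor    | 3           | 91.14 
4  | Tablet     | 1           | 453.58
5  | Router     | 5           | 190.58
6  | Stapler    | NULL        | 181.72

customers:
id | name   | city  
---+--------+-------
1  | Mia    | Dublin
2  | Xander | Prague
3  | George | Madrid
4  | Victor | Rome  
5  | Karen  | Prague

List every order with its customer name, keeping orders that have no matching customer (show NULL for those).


LEFT JOIN keeps every row from orders (the left table); where customer_id has no match in customers, the customer columns become NULL. Walk through each order:
  - order 1 (Headphones): customer_id=2 -> matches Xander
  - order 2 (Speaker): customer_id=NULL, no match -> kept with NULL
  - order 3 (Monitor): customer_id=3 -> matches George
  - order 4 (Tablet): customer_id=1 -> matches Mia
  - order 5 (Router): customer_id=5 -> matches Karen
  - order 6 (Stapler): customer_id=NULL, no match -> kept with NULL
All 6 rows appear; 2 have NULL customer.

SQL:
SELECT a.product, b.name AS customer
FROM orders a
LEFT JOIN customers b ON a.customer_id = b.id

Result:
product    | customer
-----------+---------
Headphones | Xander  
Speaker    | NULL    
Monitor    | George  
Tablet     | Mia     
Router     | Karen   
Stapler    | NULL    


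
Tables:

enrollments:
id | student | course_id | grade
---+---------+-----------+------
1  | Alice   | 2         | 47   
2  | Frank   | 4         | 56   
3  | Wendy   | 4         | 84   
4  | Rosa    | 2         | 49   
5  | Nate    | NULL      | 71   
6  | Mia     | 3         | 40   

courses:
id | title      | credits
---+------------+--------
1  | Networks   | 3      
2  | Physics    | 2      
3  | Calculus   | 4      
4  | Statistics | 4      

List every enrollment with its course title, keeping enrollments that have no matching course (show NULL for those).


LEFT JOIN keeps every row from enrollments (the left table); where course_id has no match in courses, the course columns become NULL. Walk through each enrollment:
  - enrollment 1 (Alice): course_id=2 -> matches Physics
  - enrollment 2 (Frank): course_id=4 -> matches Statistics
  - enrollment 3 (Wendy): course_id=4 -> matches Statistics
  - enrollment 4 (Rosa): course_id=2 -> matches Physics
  - enrollment 5 (Nate): course_id=NULL, no match -> kept with NULL
  - enrollment 6 (Mia): course_id=3 -> matches Calculus
All 6 rows appear; 1 has NULL course.

SQL:
SELECT a.student, b.title AS course
FROM enrollments a
LEFT JOIN courses b ON a.course_id = b.id

Result:
student | course    
--------+-----------
Alice   | Physics   
Frank   | Statistics
Wendy   | Statistics
Rosa    | Physics   
Nate    | NULL      
Mia     | Calculus  


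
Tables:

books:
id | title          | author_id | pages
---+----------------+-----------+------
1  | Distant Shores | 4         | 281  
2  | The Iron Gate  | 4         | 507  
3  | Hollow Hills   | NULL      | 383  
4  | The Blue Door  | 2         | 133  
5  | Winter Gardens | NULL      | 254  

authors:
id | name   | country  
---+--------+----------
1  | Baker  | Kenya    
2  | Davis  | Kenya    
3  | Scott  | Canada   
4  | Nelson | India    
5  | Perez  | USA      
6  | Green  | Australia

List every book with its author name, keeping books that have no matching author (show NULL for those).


LEFT JOIN keeps every row from books (the left table); where author_id has no match in authors, the author columns become NULL. Walk through each book:
  - book 1 (Distant Shores): author_id=4 -> matches Nelson
  - book 2 (The Iron Gate): author_id=4 -> matches Nelson
  - book 3 (Hollow Hills): author_id=NULL, no match -> kept with NULL
  - book 4 (The Blue Door): author_id=2 -> matches Davis
  - book 5 (Winter Gardens): author_id=NULL, no match -> kept with NULL
All 5 rows appear; 2 have NULL author.

SQL:
SELECT a.title, b.name AS author
FROM books a
LEFT JOIN authors b ON a.author_id = b.id

Result:
title          | author
---------------+-------
Distant Shores | Nelson
The Iron Gate  | Nelson
Hollow Hills   | NULL  
The Blue Door  | Davis 
Winter Gardens | NULL  


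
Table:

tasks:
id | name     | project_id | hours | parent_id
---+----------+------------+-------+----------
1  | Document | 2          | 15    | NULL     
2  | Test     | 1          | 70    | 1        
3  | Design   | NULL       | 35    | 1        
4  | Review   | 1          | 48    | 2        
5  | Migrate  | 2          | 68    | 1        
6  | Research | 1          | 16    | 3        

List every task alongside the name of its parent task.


This is a self-join: tasks is joined to a second copy of itself, matching each row's parent_id to another row's id. Use LEFT JOIN so rows with parent_id=NULL are kept.
  - task 1 (Document): parent_id=NULL -> NULL
  - task 2 (Test): parent_id=1 -> Document
  - task 3 (Design): parent_id=1 -> Document
  - task 4 (Review): parent_id=2 -> Test
  - task 5 (Migrate): parent_id=1 -> Document
  - task 6 (Research): parent_id=3 -> Design

SQL:
SELECT a.name AS item, b.name AS parent
FROM tasks a
LEFT JOIN tasks b ON a.parent_id = b.id

Result:
item     | parent  
---------+---------
Document | NULL    
Test     | Document
Design   | Document
Review   | Test    
Migrate  | Document
Research | Design  


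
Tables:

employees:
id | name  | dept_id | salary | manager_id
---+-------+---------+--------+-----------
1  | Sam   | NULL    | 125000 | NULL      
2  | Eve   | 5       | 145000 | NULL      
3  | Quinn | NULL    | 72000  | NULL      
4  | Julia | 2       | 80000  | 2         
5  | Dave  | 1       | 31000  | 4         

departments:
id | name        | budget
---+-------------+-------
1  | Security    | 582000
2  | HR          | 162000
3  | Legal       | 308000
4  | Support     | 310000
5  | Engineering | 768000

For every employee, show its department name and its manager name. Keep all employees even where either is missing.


Two LEFT JOINs from the same base table employees: one to departments via dept_id, one to employees itself via manager_id. Both are LEFT so every employee is preserved.
Match against departments:
  - employee 1 (Sam): dept_id=NULL, no match -> kept with NULL
  - employee 2 (Eve): dept_id=5 -> matches Engineering
  - employee 3 (Quinn): dept_id=NULL, no match -> kept with NULL
  - employee 4 (Julia): dept_id=2 -> matches HR
  - employee 5 (Dave): dept_id=1 -> matches Security
Match against employees (self):
  - employee 1 (Sam): manager_id=NULL -> NULL
  - employee 2 (Eve): manager_id=NULL -> NULL
  - employee 3 (Quinn): manager_id=NULL -> NULL
  - employee 4 (Julia): manager_id=2 -> Eve
  - employee 5 (Dave): manager_id=4 -> Julia

SQL:
SELECT a.name, b.name AS department, c.name AS manager
FROM employees a
LEFT JOIN departments b ON a.dept_id = b.id
LEFT JOIN employees c ON a.manager_id = c.id

Result:
name  | department  | manager
------+-------------+--------
Sam   | NULL        | NULL   
Eve   | Engineering | NULL   
Quinn | NULL        | NULL   
Julia | HR          | Eve    
Dave  | Security    | Julia  


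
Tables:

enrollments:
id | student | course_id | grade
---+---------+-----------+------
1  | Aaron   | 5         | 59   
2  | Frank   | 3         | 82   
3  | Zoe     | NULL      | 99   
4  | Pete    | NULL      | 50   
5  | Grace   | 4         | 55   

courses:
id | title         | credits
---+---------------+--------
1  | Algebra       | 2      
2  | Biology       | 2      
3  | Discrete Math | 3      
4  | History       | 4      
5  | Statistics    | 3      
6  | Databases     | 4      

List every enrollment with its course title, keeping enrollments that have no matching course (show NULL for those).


LEFT JOIN keeps every row from enrollments (the left table); where course_id has no match in courses, the course columns become NULL. Walk through each enrollment:
  - enrollment 1 (Aaron): course_id=5 -> matches Statistics
  - enrollment 2 (Frank): course_id=3 -> matches Discrete Math
  - enrollment 3 (Zoe): course_id=NULL, no match -> kept with NULL
  - enrollment 4 (Pete): course_id=NULL, no match -> kept with NULL
  - enrollment 5 (Grace): course_id=4 -> matches History
All 5 rows appear; 2 have NULL course.

SQL:
SELECT a.student, b.title AS course
FROM enrollments a
LEFT JOIN courses b ON a.course_id = b.id

Result:
student | course       
--------+--------------
Aaron   | Statistics   
Frank   | Discrete Math
Zoe     | NULL         
Pete    | NULL         
Grace   | History      


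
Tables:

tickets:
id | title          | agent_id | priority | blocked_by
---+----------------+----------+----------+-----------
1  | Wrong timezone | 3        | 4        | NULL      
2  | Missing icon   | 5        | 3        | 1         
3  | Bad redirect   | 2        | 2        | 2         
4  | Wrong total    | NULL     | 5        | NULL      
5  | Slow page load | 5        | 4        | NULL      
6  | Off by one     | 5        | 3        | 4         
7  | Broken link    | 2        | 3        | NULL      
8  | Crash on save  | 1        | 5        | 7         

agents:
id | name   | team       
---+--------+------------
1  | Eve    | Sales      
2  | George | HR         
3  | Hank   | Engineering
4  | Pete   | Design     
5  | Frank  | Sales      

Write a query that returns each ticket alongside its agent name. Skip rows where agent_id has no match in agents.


INNER JOIN keeps only tickets rows whose agent_id matches an id in agents. Walk through each ticket:
  - ticket 1 (Wrong timezone): agent_id=3 -> matches Hank
  - ticket 2 (Missing icon): agent_id=5 -> matches Frank
  - ticket 3 (Bad redirect): agent_id=2 -> matches George
  - ticket 4 (Wrong total): agent_id=NULL, no match -> dropped
  - ticket 5 (Slow page load): agent_id=5 -> matches Frank
  - ticket 6 (Off by one): agent_id=5 -> matches Frank
  - ticket 7 (Broken link): agent_id=2 -> matches George
  - ticket 8 (Crash on save): agent_id=1 -> matches Eve
So 1 of 8 rows is dropped.

SQL:
SELECT a.title, b.name AS agent
FROM tickets a
INNER JOIN agents b ON a.agent_id = b.id

Result:
title          | agent 
---------------+-------
Wrong timezone | Hank  
Missing icon   | Frank 
Bad redirect   | George
Slow page load | Frank 
Off by one     | Frank 
Broken link    | George
Crash on save  | Eve   


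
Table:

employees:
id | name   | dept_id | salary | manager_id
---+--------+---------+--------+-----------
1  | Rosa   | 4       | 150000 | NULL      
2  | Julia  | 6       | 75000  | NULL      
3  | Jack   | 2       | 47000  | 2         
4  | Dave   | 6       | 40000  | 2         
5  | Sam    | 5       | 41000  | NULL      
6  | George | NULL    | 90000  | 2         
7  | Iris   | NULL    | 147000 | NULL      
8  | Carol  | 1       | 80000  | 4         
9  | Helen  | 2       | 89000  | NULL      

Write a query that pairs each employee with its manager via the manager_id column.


This is a self-join: employees is joined to a second copy of itself, matching each row's manager_id to another row's id. Use LEFT JOIN so rows with manager_id=NULL are kept.
  - employee 1 (Rosa): manager_id=NULL -> NULL
  - employee 2 (Julia): manager_id=NULL -> NULL
  - employee 3 (Jack): manager_id=2 -> Julia
  - employee 4 (Dave): manager_id=2 -> Julia
  - employee 5 (Sam): manager_id=NULL -> NULL
  - employee 6 (George): manager_id=2 -> Julia
  - employee 7 (Iris): manager_id=NULL -> NULL
  - employee 8 (Carol): manager_id=4 -> Dave
  - employee 9 (Helen): manager_id=NULL -> NULL

SQL:
SELECT a.name AS item, b.name AS manager
FROM employees a
LEFT JOIN employees b ON a.manager_id = b.id

Result:
item   | manager
-------+--------
Rosa   | NULL   
Julia  | NULL   
Jack   | Julia  
Dave   | Julia  
Sam    | NULL   
George | Julia  
Iris   | NULL   
Carol  | Dave   
Helen  | NULL   


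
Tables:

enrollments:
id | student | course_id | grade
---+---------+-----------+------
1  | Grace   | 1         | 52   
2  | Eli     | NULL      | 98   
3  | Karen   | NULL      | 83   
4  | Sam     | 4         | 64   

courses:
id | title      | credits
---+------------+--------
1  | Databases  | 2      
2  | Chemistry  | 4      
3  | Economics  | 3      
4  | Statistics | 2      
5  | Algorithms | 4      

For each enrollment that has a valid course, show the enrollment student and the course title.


INNER JOIN keeps only enrollments rows whose course_id matches an id in courses. Walk through each enrollment:
  - enrollment 1 (Grace): course_id=1 -> matches Databases
  - enrollment 2 (Eli): course_id=NULL, no match -> dropped
  - enrollment 3 (Karen): course_id=NULL, no match -> dropped
  - enrollment 4 (Sam): course_id=4 -> matches Statistics
So 2 of 4 rows are dropped.

SQL:
SELECT a.student, b.title AS course
FROM enrollments a
INNER JOIN courses b ON a.course_id = b.id

Result:
student | course    
--------+-----------
Grace   | Databases 
Sam     | Statistics


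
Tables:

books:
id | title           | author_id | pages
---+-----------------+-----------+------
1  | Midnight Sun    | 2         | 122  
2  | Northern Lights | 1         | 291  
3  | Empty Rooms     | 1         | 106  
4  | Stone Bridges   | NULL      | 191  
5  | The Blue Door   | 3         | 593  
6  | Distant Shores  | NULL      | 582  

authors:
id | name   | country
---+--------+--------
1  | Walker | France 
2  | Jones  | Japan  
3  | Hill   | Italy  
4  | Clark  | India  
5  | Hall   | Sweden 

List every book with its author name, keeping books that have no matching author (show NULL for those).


LEFT JOIN keeps every row from books (the left table); where author_id has no match in authors, the author columns become NULL. Walk through each book:
  - book 1 (Midnight Sun): author_id=2 -> matches Jones
  - book 2 (Northern Lights): author_id=1 -> matches Walker
  - book 3 (Empty Rooms): author_id=1 -> matches Walker
  - book 4 (Stone Bridges): author_id=NULL, no match -> kept with NULL
  - book 5 (The Blue Door): author_id=3 -> matches Hill
  - book 6 (Distant Shores): author_id=NULL, no match -> kept with NULL
All 6 rows appear; 2 have NULL author.

SQL:
SELECT a.title, b.name AS author
FROM books a
LEFT JOIN authors b ON a.author_id = b.id

Result:
title           | author
----------------+-------
Midnight Sun    | Jones 
Northern Lights | Walker
Empty Rooms     | Walker
Stone Bridges   | NULL  
The Blue Door   | Hill  
Distant Shores  | NULL  


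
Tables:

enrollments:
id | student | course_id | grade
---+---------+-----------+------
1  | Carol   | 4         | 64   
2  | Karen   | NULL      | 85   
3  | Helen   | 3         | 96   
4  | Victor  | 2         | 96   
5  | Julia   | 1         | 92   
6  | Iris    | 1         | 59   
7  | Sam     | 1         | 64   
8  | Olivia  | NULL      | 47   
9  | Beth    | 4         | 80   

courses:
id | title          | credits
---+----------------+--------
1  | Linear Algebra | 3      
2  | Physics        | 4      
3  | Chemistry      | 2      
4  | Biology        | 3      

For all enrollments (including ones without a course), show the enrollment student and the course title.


LEFT JOIN keeps every row from enrollments (the left table); where course_id has no match in courses, the course columns become NULL. Walk through each enrollment:
  - enrollment 1 (Carol): course_id=4 -> matches Biology
  - enrollment 2 (Karen): course_id=NULL, no match -> kept with NULL
  - enrollment 3 (Helen): course_id=3 -> matches Chemistry
  - enrollment 4 (Victor): course_id=2 -> matches Physics
  - enrollment 5 (Julia): course_id=1 -> matches Linear Algebra
  - enrollment 6 (Iris): course_id=1 -> matches Linear Algebra
  - enrollment 7 (Sam): course_id=1 -> matches Linear Algebra
  - enrollment 8 (Olivia): course_id=NULL, no match -> kept with NULL
  - enrollment 9 (Beth): course_id=4 -> matches Biology
All 9 rows appear; 2 have NULL course.

SQL:
SELECT a.student, b.title AS course
FROM enrollments a
LEFT JOIN courses b ON a.course_id = b.id

Result:
student | course        
--------+---------------
Carol   | Biology       
Karen   | NULL          
Helen   | Chemistry     
Victor  | Physics       
Julia   | Linear Algebra
Iris    | Linear Algebra
Sam     | Linear Algebra
Olivia  | NULL          
Beth    | Biology       


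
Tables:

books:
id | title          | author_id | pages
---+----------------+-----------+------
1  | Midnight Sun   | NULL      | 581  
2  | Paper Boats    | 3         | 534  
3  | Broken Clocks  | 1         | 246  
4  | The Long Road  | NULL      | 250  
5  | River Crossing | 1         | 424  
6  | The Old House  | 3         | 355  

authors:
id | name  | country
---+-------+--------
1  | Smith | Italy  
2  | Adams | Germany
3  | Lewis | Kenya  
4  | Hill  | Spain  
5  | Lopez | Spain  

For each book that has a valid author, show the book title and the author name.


INNER JOIN keeps only books rows whose author_id matches an id in authors. Walk through each book:
  - book 1 (Midnight Sun): author_id=NULL, no match -> dropped
  - book 2 (Paper Boats): author_id=3 -> matches Lewis
  - book 3 (Broken Clocks): author_id=1 -> matches Smith
  - book 4 (The Long Road): author_id=NULL, no match -> dropped
  - book 5 (River Crossing): author_id=1 -> matches Smith
  - book 6 (The Old House): author_id=3 -> matches Lewis
So 2 of 6 rows are dropped.

SQL:
SELECT a.title, b.name AS author
FROM books a
INNER JOIN authors b ON a.author_id = b.id

Result:
title          | author
---------------+-------
Paper Boats    | Lewis 
Broken Clocks  | Smith 
River Crossing | Smith 
The Old House  | Lewis 


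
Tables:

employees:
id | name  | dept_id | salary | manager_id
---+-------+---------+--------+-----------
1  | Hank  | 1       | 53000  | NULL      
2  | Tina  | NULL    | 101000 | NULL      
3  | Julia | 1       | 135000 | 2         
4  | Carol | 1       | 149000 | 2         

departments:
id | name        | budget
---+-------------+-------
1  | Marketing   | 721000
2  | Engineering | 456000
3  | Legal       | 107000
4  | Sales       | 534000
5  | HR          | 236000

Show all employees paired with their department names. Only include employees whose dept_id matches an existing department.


INNER JOIN keeps only employees rows whose dept_id matches an id in departments. Walk through each employee:
  - employee 1 (Hank): dept_id=1 -> matches Marketing
  - employee 2 (Tina): dept_id=NULL, no match -> dropped
  - employee 3 (Julia): dept_id=1 -> matches Marketing
  - employee 4 (Carol): dept_id=1 -> matches Marketing
So 1 of 4 rows is dropped.

SQL:
SELECT a.name, b.name AS department
FROM employees a
INNER JOIN departments b ON a.dept_id = b.id

Result:
name  | department
------+-----------
Hank  | Marketing 
Julia | Marketing 
Carol | Marketing 


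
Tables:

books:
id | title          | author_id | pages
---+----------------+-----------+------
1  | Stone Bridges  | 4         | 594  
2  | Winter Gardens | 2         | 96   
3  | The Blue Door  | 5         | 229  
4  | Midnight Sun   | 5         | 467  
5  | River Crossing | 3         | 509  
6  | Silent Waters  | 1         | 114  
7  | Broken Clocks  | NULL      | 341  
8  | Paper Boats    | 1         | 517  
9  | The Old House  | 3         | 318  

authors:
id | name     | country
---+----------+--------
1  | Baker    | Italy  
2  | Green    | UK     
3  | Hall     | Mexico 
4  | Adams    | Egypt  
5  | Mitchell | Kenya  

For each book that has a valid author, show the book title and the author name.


INNER JOIN keeps only books rows whose author_id matches an id in authors. Walk through each book:
  - book 1 (Stone Bridges): author_id=4 -> matches Adams
  - book 2 (Winter Gardens): author_id=2 -> matches Green
  - book 3 (The Blue Door): author_id=5 -> matches Mitchell
  - book 4 (Midnight Sun): author_id=5 -> matches Mitchell
  - book 5 (River Crossing): author_id=3 -> matches Hall
  - book 6 (Silent Waters): author_id=1 -> matches Baker
  - book 7 (Broken Clocks): author_id=NULL, no match -> dropped
  - book 8 (Paper Boats): author_id=1 -> matches Baker
  - book 9 (The Old House): author_id=3 -> matches Hall
So 1 of 9 rows is dropped.

SQL:
SELECT a.title, b.name AS author
FROM books a
INNER JOIN authors b ON a.author_id = b.id

Result:
title          | author  
---------------+---------
Stone Bridges  | Adams   
Winter Gardens | Green   
The Blue Door  | Mitchell
Midnight Sun   | Mitchell
River Crossing | Hall    
Silent Waters  | Baker   
Paper Boats    | Baker   
The Old House  | Hall    


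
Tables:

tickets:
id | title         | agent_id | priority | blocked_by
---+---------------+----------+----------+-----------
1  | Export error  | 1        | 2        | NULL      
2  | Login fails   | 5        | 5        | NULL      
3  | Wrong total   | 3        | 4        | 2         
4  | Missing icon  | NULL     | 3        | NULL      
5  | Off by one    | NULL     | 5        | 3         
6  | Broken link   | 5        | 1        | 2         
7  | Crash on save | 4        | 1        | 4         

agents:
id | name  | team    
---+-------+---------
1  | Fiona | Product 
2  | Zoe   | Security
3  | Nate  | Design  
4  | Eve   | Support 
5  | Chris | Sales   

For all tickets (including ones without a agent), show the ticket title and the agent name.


LEFT JOIN keeps every row from tickets (the left table); where agent_id has no match in agents, the agent columns become NULL. Walk through each ticket:
  - ticket 1 (Export error): agent_id=1 -> matches Fiona
  - ticket 2 (Login fails): agent_id=5 -> matches Chris
  - ticket 3 (Wrong total): agent_id=3 -> matches Nate
  - ticket 4 (Missing icon): agent_id=NULL, no match -> kept with NULL
  - ticket 5 (Off by one): agent_id=NULL, no match -> kept with NULL
  - ticket 6 (Broken link): agent_id=5 -> matches Chris
  - ticket 7 (Crash on save): agent_id=4 -> matches Eve
All 7 rows appear; 2 have NULL agent.

SQL:
SELECT a.title, b.name AS agent
FROM tickets a
LEFT JOIN agents b ON a.agent_id = b.id

Result:
title         | agent
--------------+------
Export error  | Fiona
Login fails   | Chris
Wrong total   | Nate 
Missing icon  | NULL 
Off by one    | NULL 
Broken link   | Chris
Crash on save | Eve  


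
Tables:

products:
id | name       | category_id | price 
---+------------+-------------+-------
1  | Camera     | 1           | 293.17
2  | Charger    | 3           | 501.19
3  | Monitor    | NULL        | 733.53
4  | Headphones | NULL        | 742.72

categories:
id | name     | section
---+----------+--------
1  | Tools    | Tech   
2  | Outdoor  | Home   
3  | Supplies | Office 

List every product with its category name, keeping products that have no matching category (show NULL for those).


LEFT JOIN keeps every row from products (the left table); where category_id has no match in categories, the category columns become NULL. Walk through each product:
  - product 1 (Camera): category_id=1 -> matches Tools
  - product 2 (Charger): category_id=3 -> matches Supplies
  - product 3 (Monitor): category_id=NULL, no match -> kept with NULL
  - product 4 (Headphones): category_id=NULL, no match -> kept with NULL
All 4 rows appear; 2 have NULL category.

SQL:
SELECT a.name, b.name AS category
FROM products a
LEFT JOIN categories b ON a.category_id = b.id

Result:
name       | category
-----------+---------
Camera     | Tools   
Charger    | Supplies
Monitor    | NULL    
Headphones | NULL    


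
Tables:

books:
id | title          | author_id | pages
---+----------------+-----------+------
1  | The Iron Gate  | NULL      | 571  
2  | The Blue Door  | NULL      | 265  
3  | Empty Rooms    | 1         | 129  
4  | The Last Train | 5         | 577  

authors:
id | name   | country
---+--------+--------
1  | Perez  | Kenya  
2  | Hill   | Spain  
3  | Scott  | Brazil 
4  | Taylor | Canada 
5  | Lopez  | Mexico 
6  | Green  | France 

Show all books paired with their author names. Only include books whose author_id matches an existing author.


INNER JOIN keeps only books rows whose author_id matches an id in authors. Walk through each book:
  - book 1 (The Iron Gate): author_id=NULL, no match -> dropped
  - book 2 (The Blue Door): author_id=NULL, no match -> dropped
  - book 3 (Empty Rooms): author_id=1 -> matches Perez
  - book 4 (The Last Train): author_id=5 -> matches Lopez
So 2 of 4 rows are dropped.

SQL:
SELECT a.title, b.name AS author
FROM books a
INNER JOIN authors b ON a.author_id = b.id

Result:
title          | author
---------------+-------
Empty Rooms    | Perez 
The Last Train | Lopez 


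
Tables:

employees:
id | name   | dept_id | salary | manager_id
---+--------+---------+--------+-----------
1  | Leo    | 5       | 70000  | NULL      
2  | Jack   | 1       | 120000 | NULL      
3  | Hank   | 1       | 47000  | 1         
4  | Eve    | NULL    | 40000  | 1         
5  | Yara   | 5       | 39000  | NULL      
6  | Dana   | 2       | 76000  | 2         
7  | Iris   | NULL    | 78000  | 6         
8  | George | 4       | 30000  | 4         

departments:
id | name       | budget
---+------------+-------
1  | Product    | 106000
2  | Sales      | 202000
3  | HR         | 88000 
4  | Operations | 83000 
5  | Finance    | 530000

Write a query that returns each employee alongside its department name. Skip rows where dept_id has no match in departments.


INNER JOIN keeps only employees rows whose dept_id matches an id in departments. Walk through each employee:
  - employee 1 (Leo): dept_id=5 -> matches Finance
  - employee 2 (Jack): dept_id=1 -> matches Product
  - employee 3 (Hank): dept_id=1 -> matches Product
  - employee 4 (Eve): dept_id=NULL, no match -> dropped
  - employee 5 (Yara): dept_id=5 -> matches Finance
  - employee 6 (Dana): dept_id=2 -> matches Sales
  - employee 7 (Iris): dept_id=NULL, no match -> dropped
  - employee 8 (George): dept_id=4 -> matches Operations
So 2 of 8 rows are dropped.

SQL:
SELECT a.name, b.name AS department
FROM employees a
INNER JOIN departments b ON a.dept_id = b.id

Result:
name   | department
-------+-----------
Leo    | Finance   
Jack   | Product   
Hank   | Product   
Yara   | Finance   
Dana   | Sales     
George | Operations


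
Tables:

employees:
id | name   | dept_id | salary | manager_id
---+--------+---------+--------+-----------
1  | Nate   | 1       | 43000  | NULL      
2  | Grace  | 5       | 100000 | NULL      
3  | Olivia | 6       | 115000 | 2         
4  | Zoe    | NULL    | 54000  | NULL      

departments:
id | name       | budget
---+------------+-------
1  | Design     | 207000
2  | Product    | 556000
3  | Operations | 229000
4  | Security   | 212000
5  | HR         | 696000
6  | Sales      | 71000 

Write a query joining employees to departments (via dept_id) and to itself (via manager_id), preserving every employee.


Two LEFT JOINs from the same base table employees: one to departments via dept_id, one to employees itself via manager_id. Both are LEFT so every employee is preserved.
Match against departments:
  - employee 1 (Nate): dept_id=1 -> matches Design
  - employee 2 (Grace): dept_id=5 -> matches HR
  - employee 3 (Olivia): dept_id=6 -> matches Sales
  - employee 4 (Zoe): dept_id=NULL, no match -> kept with NULL
Match against employees (self):
  - employee 1 (Nate): manager_id=NULL -> NULL
  - employee 2 (Grace): manager_id=NULL -> NULL
  - employee 3 (Olivia): manager_id=2 -> Grace
  - employee 4 (Zoe): manager_id=NULL -> NULL

SQL:
SELECT a.name, b.name AS department, c.name AS manager
FROM employees a
LEFT JOIN departments b ON a.dept_id = b.id
LEFT JOIN employees c ON a.manager_id = c.id

Result:
name   | department | manager
-------+------------+--------
Nate   | Design     | NULL   
Grace  | HR         | NULL   
Olivia | Sales      | Grace  
Zoe    | NULL       | NULL   


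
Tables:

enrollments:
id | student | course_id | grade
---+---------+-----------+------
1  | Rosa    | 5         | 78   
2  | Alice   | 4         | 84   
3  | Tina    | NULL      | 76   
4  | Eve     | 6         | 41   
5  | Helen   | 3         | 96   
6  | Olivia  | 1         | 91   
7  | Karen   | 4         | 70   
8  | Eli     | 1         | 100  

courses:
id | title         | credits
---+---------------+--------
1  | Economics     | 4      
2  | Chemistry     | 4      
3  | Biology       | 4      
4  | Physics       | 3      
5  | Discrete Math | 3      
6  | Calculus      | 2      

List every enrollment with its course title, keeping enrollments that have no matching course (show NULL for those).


LEFT JOIN keeps every row from enrollments (the left table); where course_id has no match in courses, the course columns become NULL. Walk through each enrollment:
  - enrollment 1 (Rosa): course_id=5 -> matches Discrete Math
  - enrollment 2 (Alice): course_id=4 -> matches Physics
  - enrollment 3 (Tina): course_id=NULL, no match -> kept with NULL
  - enrollment 4 (Eve): course_id=6 -> matches Calculus
  - enrollment 5 (Helen): course_id=3 -> matches Biology
  - enrollment 6 (Olivia): course_id=1 -> matches Economics
  - enrollment 7 (Karen): course_id=4 -> matches Physics
  - enrollment 8 (Eli): course_id=1 -> matches Economics
All 8 rows appear; 1 has NULL course.

SQL:
SELECT a.student, b.title AS course
FROM enrollments a
LEFT JOIN courses b ON a.course_id = b.id

Result:
student | course       
--------+--------------
Rosa    | Discrete Math
Alice   | Physics      
Tina    | NULL         
Eve     | Calculus     
Helen   | Biology      
Olivia  | Economics    
Karen   | Physics      
Eli     | Economics    
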